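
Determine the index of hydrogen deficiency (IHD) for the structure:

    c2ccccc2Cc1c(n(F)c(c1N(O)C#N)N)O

9

Molecular formula from the SMILES: C12H11FN4O2.
DoU = (2C + 2 + N − H − X)/2 = (2·12 + 2 + 4 − 11 − 1)/2 = 18/2 = 9.
(Structurally: 2 ring(s) + 7 π bond(s) = 9.)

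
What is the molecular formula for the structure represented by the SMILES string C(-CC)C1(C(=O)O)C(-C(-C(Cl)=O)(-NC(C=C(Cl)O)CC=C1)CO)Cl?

C15H20Cl3NO5

Heavy atoms from the SMILES: 15 C, 3 Cl, 1 N, 5 O.
Implicit hydrogens by atom environment:
  5 × C: 1 H each → 5
  5 × C: no H
  4 × C: 2 H each → 8
  3 × Cl: no H
  3 × O: 1 H each → 3
  2 × O: no H
  1 × C: 3 H
  1 × N: 1 H
  Total hydrogens = 20.
Molecular formula: C15H20Cl3NO5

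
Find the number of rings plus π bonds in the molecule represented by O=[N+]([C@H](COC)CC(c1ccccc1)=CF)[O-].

6

Molecular formula from the SMILES: C12H14FNO3.
DoU = (2C + 2 + N − H − X)/2 = (2·12 + 2 + 1 − 14 − 1)/2 = 12/2 = 6.
(Structurally: 1 ring(s) + 5 π bond(s) = 6.)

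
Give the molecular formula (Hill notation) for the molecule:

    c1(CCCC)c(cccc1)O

C10H14O

Heavy atoms from the SMILES: 10 C, 1 O.
Implicit hydrogens by atom environment:
  4 × C (aromatic): 1 H each → 4
  3 × C: 2 H each → 6
  2 × C (aromatic): no H
  1 × C: 3 H
  1 × O: 1 H
  Total hydrogens = 14.
Molecular formula: C10H14O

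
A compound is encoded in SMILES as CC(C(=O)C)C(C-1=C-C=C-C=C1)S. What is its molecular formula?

Heavy atoms from the SMILES: 11 C, 1 O, 1 S.
Implicit hydrogens by atom environment:
  5 × C (aromatic): 1 H each → 5
  2 × C: 3 H each → 6
  2 × C: 1 H each → 2
  1 × C (aromatic): no H
  1 × C: no H
  1 × O: no H
  1 × S: 1 H
  Total hydrogens = 14.
Molecular formula: C11H14OS

C11H14OS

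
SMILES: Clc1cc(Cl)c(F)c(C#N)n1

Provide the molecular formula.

Heavy atoms from the SMILES: 6 C, 2 Cl, 1 F, 2 N.
Implicit hydrogens by atom environment:
  4 × C (aromatic): no H
  2 × Cl: no H
  1 × C (aromatic): 1 H
  1 × C: no H
  1 × F: no H
  1 × N (aromatic): no H
  1 × N: no H
  Total hydrogens = 1.
Molecular formula: C6HCl2FN2

C6HCl2FN2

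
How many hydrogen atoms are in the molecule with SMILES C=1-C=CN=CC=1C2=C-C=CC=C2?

9

Hydrogens are implicit in SMILES; fill each atom to its normal valence:
  9 × C (aromatic): 1 H each → 9
  2 × C (aromatic): no H
  1 × N (aromatic): no H
  Total hydrogens = 9.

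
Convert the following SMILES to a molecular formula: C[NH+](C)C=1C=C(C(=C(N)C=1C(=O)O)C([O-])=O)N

C10H13N3O4

Heavy atoms from the SMILES: 10 C, 3 N, 4 O.
Implicit hydrogens by atom environment:
  5 × C (aromatic): no H
  2 × C: 3 H each → 6
  2 × C: no H
  2 × N: 2 H each → 4
  2 × O: no H
  1 × C (aromatic): 1 H
  1 × N (charge +1): 1 H
  1 × O: 1 H
  1 × O (charge -1): no H
  Total hydrogens = 13.
Molecular formula: C10H13N3O4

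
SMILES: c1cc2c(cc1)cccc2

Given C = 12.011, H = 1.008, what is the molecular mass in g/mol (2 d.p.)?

Molecular formula: C10H8.
M = 10×12.011 + 8×1.008 = 128.17 g/mol.

128.17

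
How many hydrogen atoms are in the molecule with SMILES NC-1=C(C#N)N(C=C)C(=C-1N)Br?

7

Hydrogens are implicit in SMILES; fill each atom to its normal valence:
  4 × C (aromatic): no H
  2 × N: 2 H each → 4
  1 × Br: no H
  1 × C: 2 H
  1 × C: 1 H
  1 × C: no H
  1 × N (aromatic): no H
  1 × N: no H
  Total hydrogens = 7.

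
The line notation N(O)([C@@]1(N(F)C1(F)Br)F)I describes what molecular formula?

Heavy atoms from the SMILES: 1 Br, 2 C, 3 F, 1 I, 2 N, 1 O.
Implicit hydrogens by atom environment:
  3 × F: no H
  2 × C: no H
  2 × N: no H
  1 × Br: no H
  1 × I: no H
  1 × O: 1 H
  Total hydrogens = 1.
Molecular formula: C2HBrF3IN2O

C2HBrF3IN2O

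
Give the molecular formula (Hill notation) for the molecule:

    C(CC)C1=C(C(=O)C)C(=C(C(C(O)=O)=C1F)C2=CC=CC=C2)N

C18H18FNO3

Heavy atoms from the SMILES: 18 C, 1 F, 1 N, 3 O.
Implicit hydrogens by atom environment:
  7 × C (aromatic): no H
  5 × C (aromatic): 1 H each → 5
  2 × C: 3 H each → 6
  2 × C: 2 H each → 4
  2 × C: no H
  2 × O: no H
  1 × F: no H
  1 × N: 2 H
  1 × O: 1 H
  Total hydrogens = 18.
Molecular formula: C18H18FNO3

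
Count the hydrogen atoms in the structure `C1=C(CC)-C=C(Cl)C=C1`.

9

Hydrogens are implicit in SMILES; fill each atom to its normal valence:
  4 × C (aromatic): 1 H each → 4
  2 × C (aromatic): no H
  1 × C: 3 H
  1 × C: 2 H
  1 × Cl: no H
  Total hydrogens = 9.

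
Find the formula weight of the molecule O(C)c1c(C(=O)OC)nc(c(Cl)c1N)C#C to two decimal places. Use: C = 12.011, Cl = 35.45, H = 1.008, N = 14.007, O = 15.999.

Molecular formula: C10H9ClN2O3.
M = 10×12.011 + 1×35.45 + 9×1.008 + 2×14.007 + 3×15.999 = 240.64 g/mol.

240.64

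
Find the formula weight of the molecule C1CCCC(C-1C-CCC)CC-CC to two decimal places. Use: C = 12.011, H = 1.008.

Molecular formula: C14H28.
M = 14×12.011 + 28×1.008 = 196.38 g/mol.

196.38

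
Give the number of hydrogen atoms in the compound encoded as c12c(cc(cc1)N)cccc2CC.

Hydrogens are implicit in SMILES; fill each atom to its normal valence:
  6 × C (aromatic): 1 H each → 6
  4 × C (aromatic): no H
  1 × C: 3 H
  1 × C: 2 H
  1 × N: 2 H
  Total hydrogens = 13.

13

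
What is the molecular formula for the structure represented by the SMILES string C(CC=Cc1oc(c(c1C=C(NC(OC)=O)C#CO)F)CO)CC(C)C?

Heavy atoms from the SMILES: 19 C, 1 F, 1 N, 5 O.
Implicit hydrogens by atom environment:
  4 × C: 2 H each → 8
  4 × C: 1 H each → 4
  4 × C (aromatic): no H
  4 × C: no H
  3 × C: 3 H each → 9
  2 × O: 1 H each → 2
  2 × O: no H
  1 × F: no H
  1 × N: 1 H
  1 × O (aromatic): no H
  Total hydrogens = 24.
Molecular formula: C19H24FNO5

C19H24FNO5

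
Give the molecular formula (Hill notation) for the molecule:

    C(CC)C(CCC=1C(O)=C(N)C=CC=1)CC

C14H23NO

Heavy atoms from the SMILES: 14 C, 1 N, 1 O.
Implicit hydrogens by atom environment:
  5 × C: 2 H each → 10
  3 × C (aromatic): 1 H each → 3
  3 × C (aromatic): no H
  2 × C: 3 H each → 6
  1 × C: 1 H
  1 × N: 2 H
  1 × O: 1 H
  Total hydrogens = 23.
Molecular formula: C14H23NO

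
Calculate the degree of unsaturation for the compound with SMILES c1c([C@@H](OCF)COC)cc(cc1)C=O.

5

Molecular formula from the SMILES: C11H13FO3.
DoU = (2C + 2 + N − H − X)/2 = (2·11 + 2 + 0 − 13 − 1)/2 = 10/2 = 5.
(Structurally: 1 ring(s) + 4 π bond(s) = 5.)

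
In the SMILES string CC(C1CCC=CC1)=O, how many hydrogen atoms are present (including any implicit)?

Hydrogens are implicit in SMILES; fill each atom to its normal valence:
  3 × C: 2 H each → 6
  3 × C: 1 H each → 3
  1 × C: 3 H
  1 × C: no H
  1 × O: no H
  Total hydrogens = 12.

12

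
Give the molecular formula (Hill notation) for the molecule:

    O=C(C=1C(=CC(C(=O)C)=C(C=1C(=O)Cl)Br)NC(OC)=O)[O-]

Heavy atoms from the SMILES: 1 Br, 12 C, 1 Cl, 1 N, 6 O.
Implicit hydrogens by atom environment:
  5 × C (aromatic): no H
  5 × O: no H
  4 × C: no H
  2 × C: 3 H each → 6
  1 × Br: no H
  1 × C (aromatic): 1 H
  1 × Cl: no H
  1 × N: 1 H
  1 × O (charge -1): no H
  Total hydrogens = 8.
Net charge -1.
Molecular formula: C12H8BrClNO6-

C12H8BrClNO6-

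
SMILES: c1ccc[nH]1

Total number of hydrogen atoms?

Hydrogens are implicit in SMILES; fill each atom to its normal valence:
  4 × C (aromatic): 1 H each → 4
  1 × N (aromatic): 1 H
  Total hydrogens = 5.

5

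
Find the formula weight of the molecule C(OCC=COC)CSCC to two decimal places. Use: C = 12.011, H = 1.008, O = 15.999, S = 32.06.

176.27

Molecular formula: C8H16O2S.
M = 8×12.011 + 16×1.008 + 2×15.999 + 1×32.06 = 176.27 g/mol.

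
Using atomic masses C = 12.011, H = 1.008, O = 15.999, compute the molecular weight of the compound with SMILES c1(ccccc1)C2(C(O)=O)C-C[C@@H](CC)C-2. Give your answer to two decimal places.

218.30

Molecular formula: C14H18O2.
M = 14×12.011 + 18×1.008 + 2×15.999 = 218.30 g/mol.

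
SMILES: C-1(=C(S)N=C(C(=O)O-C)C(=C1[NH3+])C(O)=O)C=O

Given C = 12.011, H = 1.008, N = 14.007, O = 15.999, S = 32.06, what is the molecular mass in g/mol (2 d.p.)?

Molecular formula: C9H9N2O5S+.
M = 9×12.011 + 9×1.008 + 2×14.007 + 5×15.999 + 1×32.06 = 257.24 g/mol.

257.24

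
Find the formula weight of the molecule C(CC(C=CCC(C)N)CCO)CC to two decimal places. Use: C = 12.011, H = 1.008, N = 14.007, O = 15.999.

199.34

Molecular formula: C12H25NO.
M = 12×12.011 + 25×1.008 + 1×14.007 + 1×15.999 = 199.34 g/mol.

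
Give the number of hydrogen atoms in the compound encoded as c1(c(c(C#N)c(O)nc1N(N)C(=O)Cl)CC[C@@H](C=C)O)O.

13

Hydrogens are implicit in SMILES; fill each atom to its normal valence:
  5 × C (aromatic): no H
  3 × C: 2 H each → 6
  3 × O: 1 H each → 3
  2 × C: 1 H each → 2
  2 × C: no H
  2 × N: no H
  1 × Cl: no H
  1 × N: 2 H
  1 × N (aromatic): no H
  1 × O: no H
  Total hydrogens = 13.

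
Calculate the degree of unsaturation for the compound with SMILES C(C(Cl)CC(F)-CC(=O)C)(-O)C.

Molecular formula from the SMILES: C8H14ClFO2.
DoU = (2C + 2 + N − H − X)/2 = (2·8 + 2 + 0 − 14 − 2)/2 = 2/2 = 1.
(Structurally: 0 ring(s) + 1 π bond(s) = 1.)

1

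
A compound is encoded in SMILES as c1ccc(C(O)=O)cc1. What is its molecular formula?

C7H6O2

Heavy atoms from the SMILES: 7 C, 2 O.
Implicit hydrogens by atom environment:
  5 × C (aromatic): 1 H each → 5
  1 × C (aromatic): no H
  1 × C: no H
  1 × O: 1 H
  1 × O: no H
  Total hydrogens = 6.
Molecular formula: C7H6O2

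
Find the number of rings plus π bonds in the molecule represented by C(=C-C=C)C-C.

Molecular formula from the SMILES: C6H10.
DoU = (2C + 2 + N − H − X)/2 = (2·6 + 2 + 0 − 10 − 0)/2 = 4/2 = 2.
(Structurally: 0 ring(s) + 2 π bond(s) = 2.)

2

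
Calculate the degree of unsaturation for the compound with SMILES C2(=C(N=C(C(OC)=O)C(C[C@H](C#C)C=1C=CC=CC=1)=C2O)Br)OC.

Molecular formula from the SMILES: C18H16BrNO4.
DoU = (2C + 2 + N − H − X)/2 = (2·18 + 2 + 1 − 16 − 1)/2 = 22/2 = 11.
(Structurally: 2 ring(s) + 9 π bond(s) = 11.)

11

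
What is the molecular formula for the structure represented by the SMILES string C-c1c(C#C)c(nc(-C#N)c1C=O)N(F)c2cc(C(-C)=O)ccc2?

C18H12FN3O2

Heavy atoms from the SMILES: 18 C, 1 F, 3 N, 2 O.
Implicit hydrogens by atom environment:
  7 × C (aromatic): no H
  4 × C (aromatic): 1 H each → 4
  3 × C: no H
  2 × C: 3 H each → 6
  2 × C: 1 H each → 2
  2 × N: no H
  2 × O: no H
  1 × F: no H
  1 × N (aromatic): no H
  Total hydrogens = 12.
Molecular formula: C18H12FN3O2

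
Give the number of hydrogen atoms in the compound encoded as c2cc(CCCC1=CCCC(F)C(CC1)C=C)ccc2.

Hydrogens are implicit in SMILES; fill each atom to its normal valence:
  8 × C: 2 H each → 16
  5 × C (aromatic): 1 H each → 5
  4 × C: 1 H each → 4
  1 × C: no H
  1 × C (aromatic): no H
  1 × F: no H
  Total hydrogens = 25.

25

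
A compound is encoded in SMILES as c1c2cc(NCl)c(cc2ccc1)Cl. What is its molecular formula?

Heavy atoms from the SMILES: 10 C, 2 Cl, 1 N.
Implicit hydrogens by atom environment:
  6 × C (aromatic): 1 H each → 6
  4 × C (aromatic): no H
  2 × Cl: no H
  1 × N: 1 H
  Total hydrogens = 7.
Molecular formula: C10H7Cl2N

C10H7Cl2N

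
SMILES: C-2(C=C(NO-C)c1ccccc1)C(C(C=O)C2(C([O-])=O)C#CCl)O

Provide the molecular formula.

C17H15ClNO5-

Heavy atoms from the SMILES: 17 C, 1 Cl, 1 N, 5 O.
Implicit hydrogens by atom environment:
  5 × C: 1 H each → 5
  5 × C (aromatic): 1 H each → 5
  5 × C: no H
  3 × O: no H
  1 × C: 3 H
  1 × C (aromatic): no H
  1 × Cl: no H
  1 × N: 1 H
  1 × O: 1 H
  1 × O (charge -1): no H
  Total hydrogens = 15.
Net charge -1.
Molecular formula: C17H15ClNO5-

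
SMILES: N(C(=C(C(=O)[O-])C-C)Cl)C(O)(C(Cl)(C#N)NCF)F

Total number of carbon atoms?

9

The symbol for carbon appears 9 times in the SMILES. (Cl is a single chlorine, not C + l.)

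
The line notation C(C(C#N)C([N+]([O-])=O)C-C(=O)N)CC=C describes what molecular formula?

C9H13N3O3

Heavy atoms from the SMILES: 9 C, 3 N, 3 O.
Implicit hydrogens by atom environment:
  4 × C: 2 H each → 8
  3 × C: 1 H each → 3
  2 × C: no H
  2 × O: no H
  1 × N: 2 H
  1 × N (charge +1): no H
  1 × N: no H
  1 × O (charge -1): no H
  Total hydrogens = 13.
Molecular formula: C9H13N3O3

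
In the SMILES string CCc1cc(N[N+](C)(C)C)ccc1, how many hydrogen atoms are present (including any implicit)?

19

Hydrogens are implicit in SMILES; fill each atom to its normal valence:
  4 × C: 3 H each → 12
  4 × C (aromatic): 1 H each → 4
  2 × C (aromatic): no H
  1 × C: 2 H
  1 × N: 1 H
  1 × N (charge +1): no H
  Total hydrogens = 19.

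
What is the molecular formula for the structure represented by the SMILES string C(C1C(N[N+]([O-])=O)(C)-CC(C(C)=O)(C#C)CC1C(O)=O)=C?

C14H18N2O5

Heavy atoms from the SMILES: 14 C, 2 N, 5 O.
Implicit hydrogens by atom environment:
  5 × C: no H
  4 × C: 1 H each → 4
  3 × C: 2 H each → 6
  3 × O: no H
  2 × C: 3 H each → 6
  1 × N: 1 H
  1 × N (charge +1): no H
  1 × O: 1 H
  1 × O (charge -1): no H
  Total hydrogens = 18.
Molecular formula: C14H18N2O5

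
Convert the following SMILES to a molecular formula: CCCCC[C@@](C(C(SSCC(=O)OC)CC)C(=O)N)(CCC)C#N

C18H32N2O3S2

Heavy atoms from the SMILES: 18 C, 2 N, 3 O, 2 S.
Implicit hydrogens by atom environment:
  8 × C: 2 H each → 16
  4 × C: 3 H each → 12
  4 × C: no H
  3 × O: no H
  2 × C: 1 H each → 2
  2 × S: no H
  1 × N: 2 H
  1 × N: no H
  Total hydrogens = 32.
Molecular formula: C18H32N2O3S2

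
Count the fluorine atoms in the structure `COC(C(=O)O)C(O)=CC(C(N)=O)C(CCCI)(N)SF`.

The symbol for fluorine appears 1 time in the SMILES.

1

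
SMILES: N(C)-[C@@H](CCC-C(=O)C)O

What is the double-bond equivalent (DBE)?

1

Molecular formula from the SMILES: C7H15NO2.
DoU = (2C + 2 + N − H − X)/2 = (2·7 + 2 + 1 − 15 − 0)/2 = 2/2 = 1.
(Structurally: 0 ring(s) + 1 π bond(s) = 1.)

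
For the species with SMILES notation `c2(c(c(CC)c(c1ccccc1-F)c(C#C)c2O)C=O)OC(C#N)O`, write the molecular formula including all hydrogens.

C19H14FNO4

Heavy atoms from the SMILES: 19 C, 1 F, 1 N, 4 O.
Implicit hydrogens by atom environment:
  8 × C (aromatic): no H
  4 × C (aromatic): 1 H each → 4
  3 × C: 1 H each → 3
  2 × C: no H
  2 × O: 1 H each → 2
  2 × O: no H
  1 × C: 3 H
  1 × C: 2 H
  1 × F: no H
  1 × N: no H
  Total hydrogens = 14.
Molecular formula: C19H14FNO4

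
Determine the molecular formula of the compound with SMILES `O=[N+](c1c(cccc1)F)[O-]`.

C6H4FNO2

Heavy atoms from the SMILES: 6 C, 1 F, 1 N, 2 O.
Implicit hydrogens by atom environment:
  4 × C (aromatic): 1 H each → 4
  2 × C (aromatic): no H
  1 × F: no H
  1 × N (charge +1): no H
  1 × O: no H
  1 × O (charge -1): no H
  Total hydrogens = 4.
Molecular formula: C6H4FNO2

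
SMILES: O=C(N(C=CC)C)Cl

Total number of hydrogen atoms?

Hydrogens are implicit in SMILES; fill each atom to its normal valence:
  2 × C: 3 H each → 6
  2 × C: 1 H each → 2
  1 × C: no H
  1 × Cl: no H
  1 × N: no H
  1 × O: no H
  Total hydrogens = 8.

8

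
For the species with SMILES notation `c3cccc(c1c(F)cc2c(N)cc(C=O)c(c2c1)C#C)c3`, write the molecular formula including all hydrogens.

Heavy atoms from the SMILES: 19 C, 1 F, 1 N, 1 O.
Implicit hydrogens by atom environment:
  8 × C (aromatic): 1 H each → 8
  8 × C (aromatic): no H
  2 × C: 1 H each → 2
  1 × C: no H
  1 × F: no H
  1 × N: 2 H
  1 × O: no H
  Total hydrogens = 12.
Molecular formula: C19H12FNO

C19H12FNO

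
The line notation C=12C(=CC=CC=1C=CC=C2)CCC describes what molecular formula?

C13H14

Heavy atoms from the SMILES: 13 C.
Implicit hydrogens by atom environment:
  7 × C (aromatic): 1 H each → 7
  3 × C (aromatic): no H
  2 × C: 2 H each → 4
  1 × C: 3 H
  Total hydrogens = 14.
Molecular formula: C13H14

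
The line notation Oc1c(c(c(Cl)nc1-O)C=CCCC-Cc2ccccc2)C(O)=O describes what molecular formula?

Heavy atoms from the SMILES: 18 C, 1 Cl, 1 N, 4 O.
Implicit hydrogens by atom environment:
  6 × C (aromatic): no H
  5 × C (aromatic): 1 H each → 5
  4 × C: 2 H each → 8
  3 × O: 1 H each → 3
  2 × C: 1 H each → 2
  1 × C: no H
  1 × Cl: no H
  1 × N (aromatic): no H
  1 × O: no H
  Total hydrogens = 18.
Molecular formula: C18H18ClNO4

C18H18ClNO4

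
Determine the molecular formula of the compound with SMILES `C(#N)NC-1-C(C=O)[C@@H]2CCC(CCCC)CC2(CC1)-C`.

Heavy atoms from the SMILES: 17 C, 2 N, 1 O.
Implicit hydrogens by atom environment:
  8 × C: 2 H each → 16
  5 × C: 1 H each → 5
  2 × C: 3 H each → 6
  2 × C: no H
  1 × N: 1 H
  1 × N: no H
  1 × O: no H
  Total hydrogens = 28.
Molecular formula: C17H28N2O

C17H28N2O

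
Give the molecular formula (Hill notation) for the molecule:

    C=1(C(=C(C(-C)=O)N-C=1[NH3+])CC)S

Heavy atoms from the SMILES: 8 C, 2 N, 1 O, 1 S.
Implicit hydrogens by atom environment:
  4 × C (aromatic): no H
  2 × C: 3 H each → 6
  1 × C: 2 H
  1 × C: no H
  1 × N (charge +1): 3 H
  1 × N (aromatic): 1 H
  1 × O: no H
  1 × S: 1 H
  Total hydrogens = 13.
Net charge +1.
Molecular formula: C8H13N2OS+

C8H13N2OS+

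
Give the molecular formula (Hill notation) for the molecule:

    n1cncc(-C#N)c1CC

C7H7N3

Heavy atoms from the SMILES: 7 C, 3 N.
Implicit hydrogens by atom environment:
  2 × C (aromatic): 1 H each → 2
  2 × C (aromatic): no H
  2 × N (aromatic): no H
  1 × C: 3 H
  1 × C: 2 H
  1 × C: no H
  1 × N: no H
  Total hydrogens = 7.
Molecular formula: C7H7N3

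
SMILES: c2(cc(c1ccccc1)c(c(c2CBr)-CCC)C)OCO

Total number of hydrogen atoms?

Hydrogens are implicit in SMILES; fill each atom to its normal valence:
  6 × C (aromatic): 1 H each → 6
  6 × C (aromatic): no H
  4 × C: 2 H each → 8
  2 × C: 3 H each → 6
  1 × Br: no H
  1 × O: 1 H
  1 × O: no H
  Total hydrogens = 21.

21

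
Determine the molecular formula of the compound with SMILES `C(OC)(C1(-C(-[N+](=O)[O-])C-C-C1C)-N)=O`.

Heavy atoms from the SMILES: 8 C, 2 N, 4 O.
Implicit hydrogens by atom environment:
  3 × O: no H
  2 × C: 3 H each → 6
  2 × C: 2 H each → 4
  2 × C: 1 H each → 2
  2 × C: no H
  1 × N: 2 H
  1 × N (charge +1): no H
  1 × O (charge -1): no H
  Total hydrogens = 14.
Molecular formula: C8H14N2O4

C8H14N2O4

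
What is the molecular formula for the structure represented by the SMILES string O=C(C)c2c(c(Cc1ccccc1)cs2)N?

Heavy atoms from the SMILES: 13 C, 1 N, 1 O, 1 S.
Implicit hydrogens by atom environment:
  6 × C (aromatic): 1 H each → 6
  4 × C (aromatic): no H
  1 × C: 3 H
  1 × C: 2 H
  1 × C: no H
  1 × N: 2 H
  1 × O: no H
  1 × S (aromatic): no H
  Total hydrogens = 13.
Molecular formula: C13H13NOS

C13H13NOS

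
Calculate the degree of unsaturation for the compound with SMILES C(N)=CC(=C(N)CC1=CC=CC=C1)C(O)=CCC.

Molecular formula from the SMILES: C15H20N2O.
DoU = (2C + 2 + N − H − X)/2 = (2·15 + 2 + 2 − 20 − 0)/2 = 14/2 = 7.
(Structurally: 1 ring(s) + 6 π bond(s) = 7.)

7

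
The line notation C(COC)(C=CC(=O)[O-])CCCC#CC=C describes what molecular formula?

C13H17O3-

Heavy atoms from the SMILES: 13 C, 3 O.
Implicit hydrogens by atom environment:
  5 × C: 2 H each → 10
  4 × C: 1 H each → 4
  3 × C: no H
  2 × O: no H
  1 × C: 3 H
  1 × O (charge -1): no H
  Total hydrogens = 17.
Net charge -1.
Molecular formula: C13H17O3-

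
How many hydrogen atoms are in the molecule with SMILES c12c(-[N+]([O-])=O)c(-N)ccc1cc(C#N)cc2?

Hydrogens are implicit in SMILES; fill each atom to its normal valence:
  5 × C (aromatic): 1 H each → 5
  5 × C (aromatic): no H
  1 × C: no H
  1 × N: 2 H
  1 × N (charge +1): no H
  1 × N: no H
  1 × O: no H
  1 × O (charge -1): no H
  Total hydrogens = 7.

7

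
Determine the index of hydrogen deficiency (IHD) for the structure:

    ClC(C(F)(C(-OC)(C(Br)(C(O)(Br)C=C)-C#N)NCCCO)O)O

Molecular formula from the SMILES: C12H18Br2ClFN2O5.
DoU = (2C + 2 + N − H − X)/2 = (2·12 + 2 + 2 − 18 − 4)/2 = 6/2 = 3.
(Structurally: 0 ring(s) + 3 π bond(s) = 3.)

3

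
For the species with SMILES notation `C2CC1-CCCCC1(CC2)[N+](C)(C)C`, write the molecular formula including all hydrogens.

C13H26N+

Heavy atoms from the SMILES: 13 C, 1 N.
Implicit hydrogens by atom environment:
  8 × C: 2 H each → 16
  3 × C: 3 H each → 9
  1 × C: 1 H
  1 × C: no H
  1 × N (charge +1): no H
  Total hydrogens = 26.
Net charge +1.
Molecular formula: C13H26N+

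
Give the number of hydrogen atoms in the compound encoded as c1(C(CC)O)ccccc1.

12

Hydrogens are implicit in SMILES; fill each atom to its normal valence:
  5 × C (aromatic): 1 H each → 5
  1 × C: 3 H
  1 × C: 2 H
  1 × C: 1 H
  1 × C (aromatic): no H
  1 × O: 1 H
  Total hydrogens = 12.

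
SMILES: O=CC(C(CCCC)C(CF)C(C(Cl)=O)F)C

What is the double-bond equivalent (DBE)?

Molecular formula from the SMILES: C12H19ClF2O2.
DoU = (2C + 2 + N − H − X)/2 = (2·12 + 2 + 0 − 19 − 3)/2 = 4/2 = 2.
(Structurally: 0 ring(s) + 2 π bond(s) = 2.)

2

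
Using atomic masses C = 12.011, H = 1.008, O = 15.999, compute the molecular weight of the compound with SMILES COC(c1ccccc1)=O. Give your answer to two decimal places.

Molecular formula: C8H8O2.
M = 8×12.011 + 8×1.008 + 2×15.999 = 136.15 g/mol.

136.15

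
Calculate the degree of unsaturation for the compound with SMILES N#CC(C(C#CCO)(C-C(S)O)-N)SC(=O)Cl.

5

Molecular formula from the SMILES: C9H11ClN2O3S2.
DoU = (2C + 2 + N − H − X)/2 = (2·9 + 2 + 2 − 11 − 1)/2 = 10/2 = 5.
(Structurally: 0 ring(s) + 5 π bond(s) = 5.)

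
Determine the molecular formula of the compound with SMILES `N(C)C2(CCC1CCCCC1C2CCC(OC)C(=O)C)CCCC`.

C21H39NO2

Heavy atoms from the SMILES: 21 C, 1 N, 2 O.
Implicit hydrogens by atom environment:
  11 × C: 2 H each → 22
  4 × C: 3 H each → 12
  4 × C: 1 H each → 4
  2 × C: no H
  2 × O: no H
  1 × N: 1 H
  Total hydrogens = 39.
Molecular formula: C21H39NO2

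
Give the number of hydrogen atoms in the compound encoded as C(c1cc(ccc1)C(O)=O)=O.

Hydrogens are implicit in SMILES; fill each atom to its normal valence:
  4 × C (aromatic): 1 H each → 4
  2 × C (aromatic): no H
  2 × O: no H
  1 × C: 1 H
  1 × C: no H
  1 × O: 1 H
  Total hydrogens = 6.

6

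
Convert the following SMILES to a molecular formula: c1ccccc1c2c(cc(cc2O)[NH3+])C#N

Heavy atoms from the SMILES: 13 C, 2 N, 1 O.
Implicit hydrogens by atom environment:
  7 × C (aromatic): 1 H each → 7
  5 × C (aromatic): no H
  1 × C: no H
  1 × N (charge +1): 3 H
  1 × N: no H
  1 × O: 1 H
  Total hydrogens = 11.
Net charge +1.
Molecular formula: C13H11N2O+

C13H11N2O+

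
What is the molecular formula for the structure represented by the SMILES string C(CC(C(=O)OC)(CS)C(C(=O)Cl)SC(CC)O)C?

C12H21ClO4S2

Heavy atoms from the SMILES: 12 C, 1 Cl, 4 O, 2 S.
Implicit hydrogens by atom environment:
  4 × C: 2 H each → 8
  3 × C: 3 H each → 9
  3 × C: no H
  3 × O: no H
  2 × C: 1 H each → 2
  1 × Cl: no H
  1 × O: 1 H
  1 × S: 1 H
  1 × S: no H
  Total hydrogens = 21.
Molecular formula: C12H21ClO4S2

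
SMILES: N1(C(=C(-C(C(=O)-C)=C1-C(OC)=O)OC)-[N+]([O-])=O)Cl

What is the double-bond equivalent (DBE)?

Molecular formula from the SMILES: C9H9ClN2O6.
DoU = (2C + 2 + N − H − X)/2 = (2·9 + 2 + 2 − 9 − 1)/2 = 12/2 = 6.
(Structurally: 1 ring(s) + 5 π bond(s) = 6.)

6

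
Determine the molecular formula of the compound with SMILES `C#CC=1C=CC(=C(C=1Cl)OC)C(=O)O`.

Heavy atoms from the SMILES: 10 C, 1 Cl, 3 O.
Implicit hydrogens by atom environment:
  4 × C (aromatic): no H
  2 × C (aromatic): 1 H each → 2
  2 × C: no H
  2 × O: no H
  1 × C: 3 H
  1 × C: 1 H
  1 × Cl: no H
  1 × O: 1 H
  Total hydrogens = 7.
Molecular formula: C10H7ClO3

C10H7ClO3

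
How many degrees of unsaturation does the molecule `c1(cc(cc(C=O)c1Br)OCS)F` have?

5

Molecular formula from the SMILES: C8H6BrFO2S.
DoU = (2C + 2 + N − H − X)/2 = (2·8 + 2 + 0 − 6 − 2)/2 = 10/2 = 5.
(Structurally: 1 ring(s) + 4 π bond(s) = 5.)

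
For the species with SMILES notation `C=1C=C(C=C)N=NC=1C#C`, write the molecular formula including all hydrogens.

C8H6N2

Heavy atoms from the SMILES: 8 C, 2 N.
Implicit hydrogens by atom environment:
  2 × C (aromatic): 1 H each → 2
  2 × C: 1 H each → 2
  2 × C (aromatic): no H
  2 × N (aromatic): no H
  1 × C: 2 H
  1 × C: no H
  Total hydrogens = 6.
Molecular formula: C8H6N2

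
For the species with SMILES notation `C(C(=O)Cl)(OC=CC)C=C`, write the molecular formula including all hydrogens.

Heavy atoms from the SMILES: 7 C, 1 Cl, 2 O.
Implicit hydrogens by atom environment:
  4 × C: 1 H each → 4
  2 × O: no H
  1 × C: 3 H
  1 × C: 2 H
  1 × C: no H
  1 × Cl: no H
  Total hydrogens = 9.
Molecular formula: C7H9ClO2

C7H9ClO2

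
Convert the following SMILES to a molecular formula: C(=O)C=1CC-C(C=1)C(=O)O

Heavy atoms from the SMILES: 7 C, 3 O.
Implicit hydrogens by atom environment:
  3 × C: 1 H each → 3
  2 × C: 2 H each → 4
  2 × C: no H
  2 × O: no H
  1 × O: 1 H
  Total hydrogens = 8.
Molecular formula: C7H8O3

C7H8O3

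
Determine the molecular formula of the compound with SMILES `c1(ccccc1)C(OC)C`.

Heavy atoms from the SMILES: 9 C, 1 O.
Implicit hydrogens by atom environment:
  5 × C (aromatic): 1 H each → 5
  2 × C: 3 H each → 6
  1 × C: 1 H
  1 × C (aromatic): no H
  1 × O: no H
  Total hydrogens = 12.
Molecular formula: C9H12O

C9H12O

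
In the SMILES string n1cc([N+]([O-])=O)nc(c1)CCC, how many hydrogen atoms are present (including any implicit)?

Hydrogens are implicit in SMILES; fill each atom to its normal valence:
  2 × C: 2 H each → 4
  2 × C (aromatic): 1 H each → 2
  2 × C (aromatic): no H
  2 × N (aromatic): no H
  1 × C: 3 H
  1 × N (charge +1): no H
  1 × O: no H
  1 × O (charge -1): no H
  Total hydrogens = 9.

9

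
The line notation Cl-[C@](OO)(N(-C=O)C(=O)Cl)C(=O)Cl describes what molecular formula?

C4H2Cl3NO5

Heavy atoms from the SMILES: 4 C, 3 Cl, 1 N, 5 O.
Implicit hydrogens by atom environment:
  4 × O: no H
  3 × C: no H
  3 × Cl: no H
  1 × C: 1 H
  1 × N: no H
  1 × O: 1 H
  Total hydrogens = 2.
Molecular formula: C4H2Cl3NO5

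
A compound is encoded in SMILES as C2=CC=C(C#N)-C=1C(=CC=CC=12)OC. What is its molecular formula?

C12H9NO

Heavy atoms from the SMILES: 12 C, 1 N, 1 O.
Implicit hydrogens by atom environment:
  6 × C (aromatic): 1 H each → 6
  4 × C (aromatic): no H
  1 × C: 3 H
  1 × C: no H
  1 × N: no H
  1 × O: no H
  Total hydrogens = 9.
Molecular formula: C12H9NO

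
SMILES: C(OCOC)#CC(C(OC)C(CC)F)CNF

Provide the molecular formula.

Heavy atoms from the SMILES: 11 C, 2 F, 1 N, 3 O.
Implicit hydrogens by atom environment:
  3 × C: 3 H each → 9
  3 × C: 2 H each → 6
  3 × C: 1 H each → 3
  3 × O: no H
  2 × C: no H
  2 × F: no H
  1 × N: 1 H
  Total hydrogens = 19.
Molecular formula: C11H19F2NO3

C11H19F2NO3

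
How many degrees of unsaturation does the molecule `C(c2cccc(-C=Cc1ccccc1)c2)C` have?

Molecular formula from the SMILES: C16H16.
DoU = (2C + 2 + N − H − X)/2 = (2·16 + 2 + 0 − 16 − 0)/2 = 18/2 = 9.
(Structurally: 2 ring(s) + 7 π bond(s) = 9.)

9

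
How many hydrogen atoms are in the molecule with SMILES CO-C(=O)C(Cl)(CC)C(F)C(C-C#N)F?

12

Hydrogens are implicit in SMILES; fill each atom to its normal valence:
  3 × C: no H
  2 × C: 3 H each → 6
  2 × C: 2 H each → 4
  2 × C: 1 H each → 2
  2 × F: no H
  2 × O: no H
  1 × Cl: no H
  1 × N: no H
  Total hydrogens = 12.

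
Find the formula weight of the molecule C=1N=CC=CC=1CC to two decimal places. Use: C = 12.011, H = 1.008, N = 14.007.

107.16

Molecular formula: C7H9N.
M = 7×12.011 + 9×1.008 + 1×14.007 = 107.16 g/mol.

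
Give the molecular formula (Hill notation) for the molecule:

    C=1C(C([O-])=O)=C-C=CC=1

C7H5O2-

Heavy atoms from the SMILES: 7 C, 2 O.
Implicit hydrogens by atom environment:
  5 × C (aromatic): 1 H each → 5
  1 × C (aromatic): no H
  1 × C: no H
  1 × O: no H
  1 × O (charge -1): no H
  Total hydrogens = 5.
Net charge -1.
Molecular formula: C7H5O2-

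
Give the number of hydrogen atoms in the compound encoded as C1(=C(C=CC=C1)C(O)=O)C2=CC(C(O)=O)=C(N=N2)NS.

Hydrogens are implicit in SMILES; fill each atom to its normal valence:
  5 × C (aromatic): 1 H each → 5
  5 × C (aromatic): no H
  2 × C: no H
  2 × N (aromatic): no H
  2 × O: 1 H each → 2
  2 × O: no H
  1 × N: 1 H
  1 × S: 1 H
  Total hydrogens = 9.

9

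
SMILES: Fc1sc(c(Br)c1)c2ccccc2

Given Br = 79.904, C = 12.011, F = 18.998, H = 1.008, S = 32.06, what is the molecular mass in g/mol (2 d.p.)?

Molecular formula: C10H6BrFS.
M = 1×79.904 + 10×12.011 + 1×18.998 + 6×1.008 + 1×32.06 = 257.12 g/mol.

257.12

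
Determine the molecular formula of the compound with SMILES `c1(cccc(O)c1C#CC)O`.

C9H8O2

Heavy atoms from the SMILES: 9 C, 2 O.
Implicit hydrogens by atom environment:
  3 × C (aromatic): 1 H each → 3
  3 × C (aromatic): no H
  2 × C: no H
  2 × O: 1 H each → 2
  1 × C: 3 H
  Total hydrogens = 8.
Molecular formula: C9H8O2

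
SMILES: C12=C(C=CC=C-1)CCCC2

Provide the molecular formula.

C10H12

Heavy atoms from the SMILES: 10 C.
Implicit hydrogens by atom environment:
  4 × C: 2 H each → 8
  4 × C (aromatic): 1 H each → 4
  2 × C (aromatic): no H
  Total hydrogens = 12.
Molecular formula: C10H12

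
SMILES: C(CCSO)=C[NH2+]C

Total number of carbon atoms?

The symbol for carbon appears 5 times in the SMILES.

5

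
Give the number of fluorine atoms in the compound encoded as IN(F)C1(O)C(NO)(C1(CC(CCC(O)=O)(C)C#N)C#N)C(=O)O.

The symbol for fluorine appears 1 time in the SMILES.

1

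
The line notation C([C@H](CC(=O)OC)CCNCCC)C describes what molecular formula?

C11H23NO2

Heavy atoms from the SMILES: 11 C, 1 N, 2 O.
Implicit hydrogens by atom environment:
  6 × C: 2 H each → 12
  3 × C: 3 H each → 9
  2 × O: no H
  1 × C: 1 H
  1 × C: no H
  1 × N: 1 H
  Total hydrogens = 23.
Molecular formula: C11H23NO2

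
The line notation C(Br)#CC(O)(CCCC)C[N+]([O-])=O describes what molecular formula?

Heavy atoms from the SMILES: 1 Br, 8 C, 1 N, 3 O.
Implicit hydrogens by atom environment:
  4 × C: 2 H each → 8
  3 × C: no H
  1 × Br: no H
  1 × C: 3 H
  1 × N (charge +1): no H
  1 × O: 1 H
  1 × O: no H
  1 × O (charge -1): no H
  Total hydrogens = 12.
Molecular formula: C8H12BrNO3

C8H12BrNO3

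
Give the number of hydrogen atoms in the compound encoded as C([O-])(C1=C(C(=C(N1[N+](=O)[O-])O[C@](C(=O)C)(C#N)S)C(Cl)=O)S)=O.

5

Hydrogens are implicit in SMILES; fill each atom to its normal valence:
  5 × C: no H
  5 × O: no H
  4 × C (aromatic): no H
  2 × O (charge -1): no H
  2 × S: 1 H each → 2
  1 × C: 3 H
  1 × Cl: no H
  1 × N (aromatic): no H
  1 × N (charge +1): no H
  1 × N: no H
  Total hydrogens = 5.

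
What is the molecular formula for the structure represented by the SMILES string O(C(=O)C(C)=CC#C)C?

Heavy atoms from the SMILES: 7 C, 2 O.
Implicit hydrogens by atom environment:
  3 × C: no H
  2 × C: 3 H each → 6
  2 × C: 1 H each → 2
  2 × O: no H
  Total hydrogens = 8.
Molecular formula: C7H8O2

C7H8O2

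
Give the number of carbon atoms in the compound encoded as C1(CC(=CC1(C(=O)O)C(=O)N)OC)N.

8

The symbol for carbon appears 8 times in the SMILES.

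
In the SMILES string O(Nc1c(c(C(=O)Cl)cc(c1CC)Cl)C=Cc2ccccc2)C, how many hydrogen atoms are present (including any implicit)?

17

Hydrogens are implicit in SMILES; fill each atom to its normal valence:
  6 × C (aromatic): 1 H each → 6
  6 × C (aromatic): no H
  2 × C: 3 H each → 6
  2 × C: 1 H each → 2
  2 × Cl: no H
  2 × O: no H
  1 × C: 2 H
  1 × C: no H
  1 × N: 1 H
  Total hydrogens = 17.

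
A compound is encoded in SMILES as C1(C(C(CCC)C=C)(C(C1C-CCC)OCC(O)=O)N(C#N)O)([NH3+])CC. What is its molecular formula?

C19H34N3O4+

Heavy atoms from the SMILES: 19 C, 3 N, 4 O.
Implicit hydrogens by atom environment:
  8 × C: 2 H each → 16
  4 × C: 1 H each → 4
  4 × C: no H
  3 × C: 3 H each → 9
  2 × N: no H
  2 × O: 1 H each → 2
  2 × O: no H
  1 × N (charge +1): 3 H
  Total hydrogens = 34.
Net charge +1.
Molecular formula: C19H34N3O4+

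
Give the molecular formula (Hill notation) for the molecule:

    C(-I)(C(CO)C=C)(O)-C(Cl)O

Heavy atoms from the SMILES: 6 C, 1 Cl, 1 I, 3 O.
Implicit hydrogens by atom environment:
  3 × C: 1 H each → 3
  3 × O: 1 H each → 3
  2 × C: 2 H each → 4
  1 × C: no H
  1 × Cl: no H
  1 × I: no H
  Total hydrogens = 10.
Molecular formula: C6H10ClIO3

C6H10ClIO3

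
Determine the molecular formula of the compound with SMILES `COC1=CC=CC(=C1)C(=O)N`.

C8H9NO2

Heavy atoms from the SMILES: 8 C, 1 N, 2 O.
Implicit hydrogens by atom environment:
  4 × C (aromatic): 1 H each → 4
  2 × C (aromatic): no H
  2 × O: no H
  1 × C: 3 H
  1 × C: no H
  1 × N: 2 H
  Total hydrogens = 9.
Molecular formula: C8H9NO2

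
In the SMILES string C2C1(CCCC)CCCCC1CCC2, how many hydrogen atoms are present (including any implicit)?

26

Hydrogens are implicit in SMILES; fill each atom to its normal valence:
  11 × C: 2 H each → 22
  1 × C: 3 H
  1 × C: 1 H
  1 × C: no H
  Total hydrogens = 26.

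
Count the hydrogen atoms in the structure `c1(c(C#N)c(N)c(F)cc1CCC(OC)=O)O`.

11

Hydrogens are implicit in SMILES; fill each atom to its normal valence:
  5 × C (aromatic): no H
  2 × C: 2 H each → 4
  2 × C: no H
  2 × O: no H
  1 × C: 3 H
  1 × C (aromatic): 1 H
  1 × F: no H
  1 × N: 2 H
  1 × N: no H
  1 × O: 1 H
  Total hydrogens = 11.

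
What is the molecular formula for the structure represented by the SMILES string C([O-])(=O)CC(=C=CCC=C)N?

C8H10NO2-

Heavy atoms from the SMILES: 8 C, 1 N, 2 O.
Implicit hydrogens by atom environment:
  3 × C: 2 H each → 6
  3 × C: no H
  2 × C: 1 H each → 2
  1 × N: 2 H
  1 × O: no H
  1 × O (charge -1): no H
  Total hydrogens = 10.
Net charge -1.
Molecular formula: C8H10NO2-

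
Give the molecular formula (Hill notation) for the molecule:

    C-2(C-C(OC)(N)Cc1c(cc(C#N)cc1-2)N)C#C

Heavy atoms from the SMILES: 14 C, 3 N, 1 O.
Implicit hydrogens by atom environment:
  4 × C (aromatic): no H
  3 × C: no H
  2 × C: 2 H each → 4
  2 × C (aromatic): 1 H each → 2
  2 × C: 1 H each → 2
  2 × N: 2 H each → 4
  1 × C: 3 H
  1 × N: no H
  1 × O: no H
  Total hydrogens = 15.
Molecular formula: C14H15N3O

C14H15N3O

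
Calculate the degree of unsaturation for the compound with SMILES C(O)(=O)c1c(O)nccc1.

5

Molecular formula from the SMILES: C6H5NO3.
DoU = (2C + 2 + N − H − X)/2 = (2·6 + 2 + 1 − 5 − 0)/2 = 10/2 = 5.
(Structurally: 1 ring(s) + 4 π bond(s) = 5.)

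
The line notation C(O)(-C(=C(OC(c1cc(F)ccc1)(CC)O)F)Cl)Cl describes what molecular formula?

C12H12Cl2F2O3

Heavy atoms from the SMILES: 12 C, 2 Cl, 2 F, 3 O.
Implicit hydrogens by atom environment:
  4 × C (aromatic): 1 H each → 4
  3 × C: no H
  2 × C (aromatic): no H
  2 × Cl: no H
  2 × F: no H
  2 × O: 1 H each → 2
  1 × C: 3 H
  1 × C: 2 H
  1 × C: 1 H
  1 × O: no H
  Total hydrogens = 12.
Molecular formula: C12H12Cl2F2O3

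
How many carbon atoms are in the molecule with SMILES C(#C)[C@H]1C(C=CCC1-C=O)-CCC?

The symbol for carbon appears 12 times in the SMILES.

12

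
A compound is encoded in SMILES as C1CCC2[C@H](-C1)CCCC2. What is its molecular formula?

C10H18

Heavy atoms from the SMILES: 10 C.
Implicit hydrogens by atom environment:
  8 × C: 2 H each → 16
  2 × C: 1 H each → 2
  Total hydrogens = 18.
Molecular formula: C10H18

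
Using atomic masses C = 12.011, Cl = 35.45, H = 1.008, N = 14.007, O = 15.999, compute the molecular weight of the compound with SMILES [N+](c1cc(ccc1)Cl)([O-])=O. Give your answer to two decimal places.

157.55

Molecular formula: C6H4ClNO2.
M = 6×12.011 + 1×35.45 + 4×1.008 + 1×14.007 + 2×15.999 = 157.55 g/mol.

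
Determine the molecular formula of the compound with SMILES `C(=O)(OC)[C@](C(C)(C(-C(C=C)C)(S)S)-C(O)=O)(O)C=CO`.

C13H20O6S2

Heavy atoms from the SMILES: 13 C, 6 O, 2 S.
Implicit hydrogens by atom environment:
  5 × C: no H
  4 × C: 1 H each → 4
  3 × C: 3 H each → 9
  3 × O: 1 H each → 3
  3 × O: no H
  2 × S: 1 H each → 2
  1 × C: 2 H
  Total hydrogens = 20.
Molecular formula: C13H20O6S2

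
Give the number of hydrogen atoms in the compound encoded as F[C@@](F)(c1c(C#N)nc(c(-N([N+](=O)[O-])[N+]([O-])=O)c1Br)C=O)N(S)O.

3

Hydrogens are implicit in SMILES; fill each atom to its normal valence:
  5 × C (aromatic): no H
  3 × N: no H
  3 × O: no H
  2 × C: no H
  2 × F: no H
  2 × N (charge +1): no H
  2 × O (charge -1): no H
  1 × Br: no H
  1 × C: 1 H
  1 × N (aromatic): no H
  1 × O: 1 H
  1 × S: 1 H
  Total hydrogens = 3.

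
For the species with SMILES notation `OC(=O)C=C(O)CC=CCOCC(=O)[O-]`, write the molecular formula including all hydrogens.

C9H11O6-

Heavy atoms from the SMILES: 9 C, 6 O.
Implicit hydrogens by atom environment:
  3 × C: 2 H each → 6
  3 × C: 1 H each → 3
  3 × C: no H
  3 × O: no H
  2 × O: 1 H each → 2
  1 × O (charge -1): no H
  Total hydrogens = 11.
Net charge -1.
Molecular formula: C9H11O6-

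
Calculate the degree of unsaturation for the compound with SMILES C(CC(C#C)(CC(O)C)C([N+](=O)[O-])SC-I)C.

Molecular formula from the SMILES: C11H18INO3S.
DoU = (2C + 2 + N − H − X)/2 = (2·11 + 2 + 1 − 18 − 1)/2 = 6/2 = 3.
(Structurally: 0 ring(s) + 3 π bond(s) = 3.)

3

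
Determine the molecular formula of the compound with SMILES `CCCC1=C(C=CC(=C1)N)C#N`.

C10H12N2

Heavy atoms from the SMILES: 10 C, 2 N.
Implicit hydrogens by atom environment:
  3 × C (aromatic): 1 H each → 3
  3 × C (aromatic): no H
  2 × C: 2 H each → 4
  1 × C: 3 H
  1 × C: no H
  1 × N: 2 H
  1 × N: no H
  Total hydrogens = 12.
Molecular formula: C10H12N2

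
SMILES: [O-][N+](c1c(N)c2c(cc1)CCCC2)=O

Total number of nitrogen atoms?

The symbol for nitrogen appears 2 times in the SMILES.

2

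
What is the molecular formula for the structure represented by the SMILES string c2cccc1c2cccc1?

C10H8

Heavy atoms from the SMILES: 10 C.
Implicit hydrogens by atom environment:
  8 × C (aromatic): 1 H each → 8
  2 × C (aromatic): no H
  Total hydrogens = 8.
Molecular formula: C10H8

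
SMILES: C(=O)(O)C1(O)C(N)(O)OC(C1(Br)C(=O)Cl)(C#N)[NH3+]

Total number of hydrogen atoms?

Hydrogens are implicit in SMILES; fill each atom to its normal valence:
  7 × C: no H
  3 × O: 1 H each → 3
  3 × O: no H
  1 × Br: no H
  1 × Cl: no H
  1 × N (charge +1): 3 H
  1 × N: 2 H
  1 × N: no H
  Total hydrogens = 8.

8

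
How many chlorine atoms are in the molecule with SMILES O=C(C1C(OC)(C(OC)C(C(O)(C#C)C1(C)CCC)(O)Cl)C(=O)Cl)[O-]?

2

The symbol for chlorine appears 2 times in the SMILES.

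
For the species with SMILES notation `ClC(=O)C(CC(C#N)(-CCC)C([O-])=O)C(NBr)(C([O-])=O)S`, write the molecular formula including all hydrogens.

Heavy atoms from the SMILES: 1 Br, 11 C, 1 Cl, 2 N, 5 O, 1 S.
Implicit hydrogens by atom environment:
  6 × C: no H
  3 × C: 2 H each → 6
  3 × O: no H
  2 × O (charge -1): no H
  1 × Br: no H
  1 × C: 3 H
  1 × C: 1 H
  1 × Cl: no H
  1 × N: 1 H
  1 × N: no H
  1 × S: 1 H
  Total hydrogens = 12.
Net charge -2.
Molecular formula: [C11H12BrClN2O5S]2-

[C11H12BrClN2O5S]2-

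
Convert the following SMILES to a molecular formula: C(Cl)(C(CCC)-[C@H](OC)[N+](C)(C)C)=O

C10H21ClNO2+

Heavy atoms from the SMILES: 10 C, 1 Cl, 1 N, 2 O.
Implicit hydrogens by atom environment:
  5 × C: 3 H each → 15
  2 × C: 2 H each → 4
  2 × C: 1 H each → 2
  2 × O: no H
  1 × C: no H
  1 × Cl: no H
  1 × N (charge +1): no H
  Total hydrogens = 21.
Net charge +1.
Molecular formula: C10H21ClNO2+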